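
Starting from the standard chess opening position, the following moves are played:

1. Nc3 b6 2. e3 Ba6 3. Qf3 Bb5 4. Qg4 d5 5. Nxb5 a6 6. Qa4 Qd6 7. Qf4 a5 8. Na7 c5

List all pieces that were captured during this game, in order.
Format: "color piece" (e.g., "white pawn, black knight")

Tracking captures:
  Nxb5: captured black bishop

black bishop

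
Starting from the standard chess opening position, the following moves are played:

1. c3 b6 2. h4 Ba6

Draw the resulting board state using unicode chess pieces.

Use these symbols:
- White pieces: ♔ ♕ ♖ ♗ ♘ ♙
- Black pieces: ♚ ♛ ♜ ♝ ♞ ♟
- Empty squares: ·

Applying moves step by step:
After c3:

♜ ♞ ♝ ♛ ♚ ♝ ♞ ♜
♟ ♟ ♟ ♟ ♟ ♟ ♟ ♟
· · · · · · · ·
· · · · · · · ·
· · · · · · · ·
· · ♙ · · · · ·
♙ ♙ · ♙ ♙ ♙ ♙ ♙
♖ ♘ ♗ ♕ ♔ ♗ ♘ ♖


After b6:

♜ ♞ ♝ ♛ ♚ ♝ ♞ ♜
♟ · ♟ ♟ ♟ ♟ ♟ ♟
· ♟ · · · · · ·
· · · · · · · ·
· · · · · · · ·
· · ♙ · · · · ·
♙ ♙ · ♙ ♙ ♙ ♙ ♙
♖ ♘ ♗ ♕ ♔ ♗ ♘ ♖


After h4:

♜ ♞ ♝ ♛ ♚ ♝ ♞ ♜
♟ · ♟ ♟ ♟ ♟ ♟ ♟
· ♟ · · · · · ·
· · · · · · · ·
· · · · · · · ♙
· · ♙ · · · · ·
♙ ♙ · ♙ ♙ ♙ ♙ ·
♖ ♘ ♗ ♕ ♔ ♗ ♘ ♖


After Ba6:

♜ ♞ · ♛ ♚ ♝ ♞ ♜
♟ · ♟ ♟ ♟ ♟ ♟ ♟
♝ ♟ · · · · · ·
· · · · · · · ·
· · · · · · · ♙
· · ♙ · · · · ·
♙ ♙ · ♙ ♙ ♙ ♙ ·
♖ ♘ ♗ ♕ ♔ ♗ ♘ ♖



  a b c d e f g h
  ─────────────────
8│♜ ♞ · ♛ ♚ ♝ ♞ ♜│8
7│♟ · ♟ ♟ ♟ ♟ ♟ ♟│7
6│♝ ♟ · · · · · ·│6
5│· · · · · · · ·│5
4│· · · · · · · ♙│4
3│· · ♙ · · · · ·│3
2│♙ ♙ · ♙ ♙ ♙ ♙ ·│2
1│♖ ♘ ♗ ♕ ♔ ♗ ♘ ♖│1
  ─────────────────
  a b c d e f g h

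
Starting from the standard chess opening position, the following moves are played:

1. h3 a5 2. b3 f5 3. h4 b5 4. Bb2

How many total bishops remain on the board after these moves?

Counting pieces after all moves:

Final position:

  a b c d e f g h
  ─────────────────
8│♜ ♞ ♝ ♛ ♚ ♝ ♞ ♜│8
7│· · ♟ ♟ ♟ · ♟ ♟│7
6│· · · · · · · ·│6
5│♟ ♟ · · · ♟ · ·│5
4│· · · · · · · ♙│4
3│· ♙ · · · · · ·│3
2│♙ ♗ ♙ ♙ ♙ ♙ ♙ ·│2
1│♖ ♘ · ♕ ♔ ♗ ♘ ♖│1
  ─────────────────
  a b c d e f g h


4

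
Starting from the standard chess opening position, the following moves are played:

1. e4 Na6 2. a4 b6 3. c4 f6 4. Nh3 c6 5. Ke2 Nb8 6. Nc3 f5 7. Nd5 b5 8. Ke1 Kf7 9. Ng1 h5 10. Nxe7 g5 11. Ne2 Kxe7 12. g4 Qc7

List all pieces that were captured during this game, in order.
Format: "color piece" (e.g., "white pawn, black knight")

Tracking captures:
  Nxe7: captured black pawn
  Kxe7: captured white knight

black pawn, white knight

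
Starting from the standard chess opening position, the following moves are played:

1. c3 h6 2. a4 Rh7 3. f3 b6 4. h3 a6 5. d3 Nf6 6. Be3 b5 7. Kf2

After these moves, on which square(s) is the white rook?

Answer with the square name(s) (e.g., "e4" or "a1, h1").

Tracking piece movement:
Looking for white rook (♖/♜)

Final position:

  a b c d e f g h
  ─────────────────
8│♜ ♞ ♝ ♛ ♚ ♝ · ·│8
7│· · ♟ ♟ ♟ ♟ ♟ ♜│7
6│♟ · · · · ♞ · ♟│6
5│· ♟ · · · · · ·│5
4│♙ · · · · · · ·│4
3│· · ♙ ♙ ♗ ♙ · ♙│3
2│· ♙ · · ♙ ♔ ♙ ·│2
1│♖ ♘ · ♕ · ♗ ♘ ♖│1
  ─────────────────
  a b c d e f g h


a1, h1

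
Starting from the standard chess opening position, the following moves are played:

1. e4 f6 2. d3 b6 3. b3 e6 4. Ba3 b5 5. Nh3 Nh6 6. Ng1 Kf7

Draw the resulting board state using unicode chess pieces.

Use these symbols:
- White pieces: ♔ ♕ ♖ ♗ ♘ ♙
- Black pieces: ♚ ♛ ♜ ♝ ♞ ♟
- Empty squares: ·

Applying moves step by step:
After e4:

♜ ♞ ♝ ♛ ♚ ♝ ♞ ♜
♟ ♟ ♟ ♟ ♟ ♟ ♟ ♟
· · · · · · · ·
· · · · · · · ·
· · · · ♙ · · ·
· · · · · · · ·
♙ ♙ ♙ ♙ · ♙ ♙ ♙
♖ ♘ ♗ ♕ ♔ ♗ ♘ ♖


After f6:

♜ ♞ ♝ ♛ ♚ ♝ ♞ ♜
♟ ♟ ♟ ♟ ♟ · ♟ ♟
· · · · · ♟ · ·
· · · · · · · ·
· · · · ♙ · · ·
· · · · · · · ·
♙ ♙ ♙ ♙ · ♙ ♙ ♙
♖ ♘ ♗ ♕ ♔ ♗ ♘ ♖


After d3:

♜ ♞ ♝ ♛ ♚ ♝ ♞ ♜
♟ ♟ ♟ ♟ ♟ · ♟ ♟
· · · · · ♟ · ·
· · · · · · · ·
· · · · ♙ · · ·
· · · ♙ · · · ·
♙ ♙ ♙ · · ♙ ♙ ♙
♖ ♘ ♗ ♕ ♔ ♗ ♘ ♖


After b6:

♜ ♞ ♝ ♛ ♚ ♝ ♞ ♜
♟ · ♟ ♟ ♟ · ♟ ♟
· ♟ · · · ♟ · ·
· · · · · · · ·
· · · · ♙ · · ·
· · · ♙ · · · ·
♙ ♙ ♙ · · ♙ ♙ ♙
♖ ♘ ♗ ♕ ♔ ♗ ♘ ♖


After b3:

♜ ♞ ♝ ♛ ♚ ♝ ♞ ♜
♟ · ♟ ♟ ♟ · ♟ ♟
· ♟ · · · ♟ · ·
· · · · · · · ·
· · · · ♙ · · ·
· ♙ · ♙ · · · ·
♙ · ♙ · · ♙ ♙ ♙
♖ ♘ ♗ ♕ ♔ ♗ ♘ ♖


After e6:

♜ ♞ ♝ ♛ ♚ ♝ ♞ ♜
♟ · ♟ ♟ · · ♟ ♟
· ♟ · · ♟ ♟ · ·
· · · · · · · ·
· · · · ♙ · · ·
· ♙ · ♙ · · · ·
♙ · ♙ · · ♙ ♙ ♙
♖ ♘ ♗ ♕ ♔ ♗ ♘ ♖


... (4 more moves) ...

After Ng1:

♜ ♞ ♝ ♛ ♚ ♝ · ♜
♟ · ♟ ♟ · · ♟ ♟
· · · · ♟ ♟ · ♞
· ♟ · · · · · ·
· · · · ♙ · · ·
♗ ♙ · ♙ · · · ·
♙ · ♙ · · ♙ ♙ ♙
♖ ♘ · ♕ ♔ ♗ ♘ ♖


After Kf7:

♜ ♞ ♝ ♛ · ♝ · ♜
♟ · ♟ ♟ · ♚ ♟ ♟
· · · · ♟ ♟ · ♞
· ♟ · · · · · ·
· · · · ♙ · · ·
♗ ♙ · ♙ · · · ·
♙ · ♙ · · ♙ ♙ ♙
♖ ♘ · ♕ ♔ ♗ ♘ ♖



  a b c d e f g h
  ─────────────────
8│♜ ♞ ♝ ♛ · ♝ · ♜│8
7│♟ · ♟ ♟ · ♚ ♟ ♟│7
6│· · · · ♟ ♟ · ♞│6
5│· ♟ · · · · · ·│5
4│· · · · ♙ · · ·│4
3│♗ ♙ · ♙ · · · ·│3
2│♙ · ♙ · · ♙ ♙ ♙│2
1│♖ ♘ · ♕ ♔ ♗ ♘ ♖│1
  ─────────────────
  a b c d e f g h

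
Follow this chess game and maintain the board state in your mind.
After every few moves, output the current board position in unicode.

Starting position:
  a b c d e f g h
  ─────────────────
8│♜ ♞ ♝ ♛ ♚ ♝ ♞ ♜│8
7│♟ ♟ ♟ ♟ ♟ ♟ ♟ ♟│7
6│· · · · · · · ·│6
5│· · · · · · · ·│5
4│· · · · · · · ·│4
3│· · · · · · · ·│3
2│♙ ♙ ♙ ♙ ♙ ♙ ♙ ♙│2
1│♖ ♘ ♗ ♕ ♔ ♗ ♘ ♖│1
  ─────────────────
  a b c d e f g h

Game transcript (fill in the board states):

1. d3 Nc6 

  a b c d e f g h
  ─────────────────
8│♜ · ♝ ♛ ♚ ♝ ♞ ♜│8
7│♟ ♟ ♟ ♟ ♟ ♟ ♟ ♟│7
6│· · ♞ · · · · ·│6
5│· · · · · · · ·│5
4│· · · · · · · ·│4
3│· · · ♙ · · · ·│3
2│♙ ♙ ♙ · ♙ ♙ ♙ ♙│2
1│♖ ♘ ♗ ♕ ♔ ♗ ♘ ♖│1
  ─────────────────
  a b c d e f g h

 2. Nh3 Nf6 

  a b c d e f g h
  ─────────────────
8│♜ · ♝ ♛ ♚ ♝ · ♜│8
7│♟ ♟ ♟ ♟ ♟ ♟ ♟ ♟│7
6│· · ♞ · · ♞ · ·│6
5│· · · · · · · ·│5
4│· · · · · · · ·│4
3│· · · ♙ · · · ♘│3
2│♙ ♙ ♙ · ♙ ♙ ♙ ♙│2
1│♖ ♘ ♗ ♕ ♔ ♗ · ♖│1
  ─────────────────
  a b c d e f g h

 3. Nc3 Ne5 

  a b c d e f g h
  ─────────────────
8│♜ · ♝ ♛ ♚ ♝ · ♜│8
7│♟ ♟ ♟ ♟ ♟ ♟ ♟ ♟│7
6│· · · · · ♞ · ·│6
5│· · · · ♞ · · ·│5
4│· · · · · · · ·│4
3│· · ♘ ♙ · · · ♘│3
2│♙ ♙ ♙ · ♙ ♙ ♙ ♙│2
1│♖ · ♗ ♕ ♔ ♗ · ♖│1
  ─────────────────
  a b c d e f g h

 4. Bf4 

  a b c d e f g h
  ─────────────────
8│♜ · ♝ ♛ ♚ ♝ · ♜│8
7│♟ ♟ ♟ ♟ ♟ ♟ ♟ ♟│7
6│· · · · · ♞ · ·│6
5│· · · · ♞ · · ·│5
4│· · · · · ♗ · ·│4
3│· · ♘ ♙ · · · ♘│3
2│♙ ♙ ♙ · ♙ ♙ ♙ ♙│2
1│♖ · · ♕ ♔ ♗ · ♖│1
  ─────────────────
  a b c d e f g h


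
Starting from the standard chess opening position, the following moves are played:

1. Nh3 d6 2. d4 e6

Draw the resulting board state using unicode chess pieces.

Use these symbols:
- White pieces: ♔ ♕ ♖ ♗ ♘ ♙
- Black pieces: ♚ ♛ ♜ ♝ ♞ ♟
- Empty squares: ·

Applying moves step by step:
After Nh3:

♜ ♞ ♝ ♛ ♚ ♝ ♞ ♜
♟ ♟ ♟ ♟ ♟ ♟ ♟ ♟
· · · · · · · ·
· · · · · · · ·
· · · · · · · ·
· · · · · · · ♘
♙ ♙ ♙ ♙ ♙ ♙ ♙ ♙
♖ ♘ ♗ ♕ ♔ ♗ · ♖


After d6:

♜ ♞ ♝ ♛ ♚ ♝ ♞ ♜
♟ ♟ ♟ · ♟ ♟ ♟ ♟
· · · ♟ · · · ·
· · · · · · · ·
· · · · · · · ·
· · · · · · · ♘
♙ ♙ ♙ ♙ ♙ ♙ ♙ ♙
♖ ♘ ♗ ♕ ♔ ♗ · ♖


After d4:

♜ ♞ ♝ ♛ ♚ ♝ ♞ ♜
♟ ♟ ♟ · ♟ ♟ ♟ ♟
· · · ♟ · · · ·
· · · · · · · ·
· · · ♙ · · · ·
· · · · · · · ♘
♙ ♙ ♙ · ♙ ♙ ♙ ♙
♖ ♘ ♗ ♕ ♔ ♗ · ♖


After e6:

♜ ♞ ♝ ♛ ♚ ♝ ♞ ♜
♟ ♟ ♟ · · ♟ ♟ ♟
· · · ♟ ♟ · · ·
· · · · · · · ·
· · · ♙ · · · ·
· · · · · · · ♘
♙ ♙ ♙ · ♙ ♙ ♙ ♙
♖ ♘ ♗ ♕ ♔ ♗ · ♖



  a b c d e f g h
  ─────────────────
8│♜ ♞ ♝ ♛ ♚ ♝ ♞ ♜│8
7│♟ ♟ ♟ · · ♟ ♟ ♟│7
6│· · · ♟ ♟ · · ·│6
5│· · · · · · · ·│5
4│· · · ♙ · · · ·│4
3│· · · · · · · ♘│3
2│♙ ♙ ♙ · ♙ ♙ ♙ ♙│2
1│♖ ♘ ♗ ♕ ♔ ♗ · ♖│1
  ─────────────────
  a b c d e f g h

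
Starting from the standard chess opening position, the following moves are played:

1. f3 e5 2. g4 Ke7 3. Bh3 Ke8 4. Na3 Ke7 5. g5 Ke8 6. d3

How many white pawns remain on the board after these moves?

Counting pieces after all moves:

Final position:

  a b c d e f g h
  ─────────────────
8│♜ ♞ ♝ ♛ ♚ ♝ ♞ ♜│8
7│♟ ♟ ♟ ♟ · ♟ ♟ ♟│7
6│· · · · · · · ·│6
5│· · · · ♟ · ♙ ·│5
4│· · · · · · · ·│4
3│♘ · · ♙ · ♙ · ♗│3
2│♙ ♙ ♙ · ♙ · · ♙│2
1│♖ · ♗ ♕ ♔ · ♘ ♖│1
  ─────────────────
  a b c d e f g h


8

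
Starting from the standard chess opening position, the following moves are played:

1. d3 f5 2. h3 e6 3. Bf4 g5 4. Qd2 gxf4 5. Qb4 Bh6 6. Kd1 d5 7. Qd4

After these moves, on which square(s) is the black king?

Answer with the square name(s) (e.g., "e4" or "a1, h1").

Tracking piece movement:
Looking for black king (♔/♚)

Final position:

  a b c d e f g h
  ─────────────────
8│♜ ♞ ♝ ♛ ♚ · ♞ ♜│8
7│♟ ♟ ♟ · · · · ♟│7
6│· · · · ♟ · · ♝│6
5│· · · ♟ · ♟ · ·│5
4│· · · ♕ · ♟ · ·│4
3│· · · ♙ · · · ♙│3
2│♙ ♙ ♙ · ♙ ♙ ♙ ·│2
1│♖ ♘ · ♔ · ♗ ♘ ♖│1
  ─────────────────
  a b c d e f g h


e8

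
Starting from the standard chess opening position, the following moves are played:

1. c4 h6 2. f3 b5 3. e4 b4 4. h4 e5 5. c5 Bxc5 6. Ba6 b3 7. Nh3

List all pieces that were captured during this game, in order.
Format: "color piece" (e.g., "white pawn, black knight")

Tracking captures:
  Bxc5: captured white pawn

white pawn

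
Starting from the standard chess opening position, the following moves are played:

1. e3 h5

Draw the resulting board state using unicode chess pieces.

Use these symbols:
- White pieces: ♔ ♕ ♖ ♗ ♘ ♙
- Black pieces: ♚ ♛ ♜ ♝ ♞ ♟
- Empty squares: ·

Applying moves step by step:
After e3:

♜ ♞ ♝ ♛ ♚ ♝ ♞ ♜
♟ ♟ ♟ ♟ ♟ ♟ ♟ ♟
· · · · · · · ·
· · · · · · · ·
· · · · · · · ·
· · · · ♙ · · ·
♙ ♙ ♙ ♙ · ♙ ♙ ♙
♖ ♘ ♗ ♕ ♔ ♗ ♘ ♖


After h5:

♜ ♞ ♝ ♛ ♚ ♝ ♞ ♜
♟ ♟ ♟ ♟ ♟ ♟ ♟ ·
· · · · · · · ·
· · · · · · · ♟
· · · · · · · ·
· · · · ♙ · · ·
♙ ♙ ♙ ♙ · ♙ ♙ ♙
♖ ♘ ♗ ♕ ♔ ♗ ♘ ♖



  a b c d e f g h
  ─────────────────
8│♜ ♞ ♝ ♛ ♚ ♝ ♞ ♜│8
7│♟ ♟ ♟ ♟ ♟ ♟ ♟ ·│7
6│· · · · · · · ·│6
5│· · · · · · · ♟│5
4│· · · · · · · ·│4
3│· · · · ♙ · · ·│3
2│♙ ♙ ♙ ♙ · ♙ ♙ ♙│2
1│♖ ♘ ♗ ♕ ♔ ♗ ♘ ♖│1
  ─────────────────
  a b c d e f g h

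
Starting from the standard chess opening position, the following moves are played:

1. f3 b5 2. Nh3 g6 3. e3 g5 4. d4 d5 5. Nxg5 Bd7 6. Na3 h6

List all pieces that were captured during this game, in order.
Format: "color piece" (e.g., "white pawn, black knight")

Tracking captures:
  Nxg5: captured black pawn

black pawn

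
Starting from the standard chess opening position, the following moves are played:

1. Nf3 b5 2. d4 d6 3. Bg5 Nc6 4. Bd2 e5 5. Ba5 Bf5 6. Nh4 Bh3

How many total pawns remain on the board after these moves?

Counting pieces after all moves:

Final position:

  a b c d e f g h
  ─────────────────
8│♜ · · ♛ ♚ ♝ ♞ ♜│8
7│♟ · ♟ · · ♟ ♟ ♟│7
6│· · ♞ ♟ · · · ·│6
5│♗ ♟ · · ♟ · · ·│5
4│· · · ♙ · · · ♘│4
3│· · · · · · · ♝│3
2│♙ ♙ ♙ · ♙ ♙ ♙ ♙│2
1│♖ ♘ · ♕ ♔ ♗ · ♖│1
  ─────────────────
  a b c d e f g h


16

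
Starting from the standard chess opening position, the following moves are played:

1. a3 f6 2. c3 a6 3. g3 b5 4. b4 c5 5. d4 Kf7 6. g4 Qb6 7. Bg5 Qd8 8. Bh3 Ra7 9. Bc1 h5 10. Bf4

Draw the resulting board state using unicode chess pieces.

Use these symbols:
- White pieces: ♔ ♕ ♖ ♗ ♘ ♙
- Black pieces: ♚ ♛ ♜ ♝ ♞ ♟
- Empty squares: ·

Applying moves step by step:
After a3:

♜ ♞ ♝ ♛ ♚ ♝ ♞ ♜
♟ ♟ ♟ ♟ ♟ ♟ ♟ ♟
· · · · · · · ·
· · · · · · · ·
· · · · · · · ·
♙ · · · · · · ·
· ♙ ♙ ♙ ♙ ♙ ♙ ♙
♖ ♘ ♗ ♕ ♔ ♗ ♘ ♖


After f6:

♜ ♞ ♝ ♛ ♚ ♝ ♞ ♜
♟ ♟ ♟ ♟ ♟ · ♟ ♟
· · · · · ♟ · ·
· · · · · · · ·
· · · · · · · ·
♙ · · · · · · ·
· ♙ ♙ ♙ ♙ ♙ ♙ ♙
♖ ♘ ♗ ♕ ♔ ♗ ♘ ♖


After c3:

♜ ♞ ♝ ♛ ♚ ♝ ♞ ♜
♟ ♟ ♟ ♟ ♟ · ♟ ♟
· · · · · ♟ · ·
· · · · · · · ·
· · · · · · · ·
♙ · ♙ · · · · ·
· ♙ · ♙ ♙ ♙ ♙ ♙
♖ ♘ ♗ ♕ ♔ ♗ ♘ ♖


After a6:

♜ ♞ ♝ ♛ ♚ ♝ ♞ ♜
· ♟ ♟ ♟ ♟ · ♟ ♟
♟ · · · · ♟ · ·
· · · · · · · ·
· · · · · · · ·
♙ · ♙ · · · · ·
· ♙ · ♙ ♙ ♙ ♙ ♙
♖ ♘ ♗ ♕ ♔ ♗ ♘ ♖


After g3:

♜ ♞ ♝ ♛ ♚ ♝ ♞ ♜
· ♟ ♟ ♟ ♟ · ♟ ♟
♟ · · · · ♟ · ·
· · · · · · · ·
· · · · · · · ·
♙ · ♙ · · · ♙ ·
· ♙ · ♙ ♙ ♙ · ♙
♖ ♘ ♗ ♕ ♔ ♗ ♘ ♖


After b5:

♜ ♞ ♝ ♛ ♚ ♝ ♞ ♜
· · ♟ ♟ ♟ · ♟ ♟
♟ · · · · ♟ · ·
· ♟ · · · · · ·
· · · · · · · ·
♙ · ♙ · · · ♙ ·
· ♙ · ♙ ♙ ♙ · ♙
♖ ♘ ♗ ♕ ♔ ♗ ♘ ♖


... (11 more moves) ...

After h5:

· ♞ ♝ ♛ · ♝ ♞ ♜
♜ · · ♟ ♟ ♚ ♟ ·
♟ · · · · ♟ · ·
· ♟ ♟ · · · · ♟
· ♙ · ♙ · · ♙ ·
♙ · ♙ · · · · ♗
· · · · ♙ ♙ · ♙
♖ ♘ ♗ ♕ ♔ · ♘ ♖


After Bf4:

· ♞ ♝ ♛ · ♝ ♞ ♜
♜ · · ♟ ♟ ♚ ♟ ·
♟ · · · · ♟ · ·
· ♟ ♟ · · · · ♟
· ♙ · ♙ · ♗ ♙ ·
♙ · ♙ · · · · ♗
· · · · ♙ ♙ · ♙
♖ ♘ · ♕ ♔ · ♘ ♖



  a b c d e f g h
  ─────────────────
8│· ♞ ♝ ♛ · ♝ ♞ ♜│8
7│♜ · · ♟ ♟ ♚ ♟ ·│7
6│♟ · · · · ♟ · ·│6
5│· ♟ ♟ · · · · ♟│5
4│· ♙ · ♙ · ♗ ♙ ·│4
3│♙ · ♙ · · · · ♗│3
2│· · · · ♙ ♙ · ♙│2
1│♖ ♘ · ♕ ♔ · ♘ ♖│1
  ─────────────────
  a b c d e f g h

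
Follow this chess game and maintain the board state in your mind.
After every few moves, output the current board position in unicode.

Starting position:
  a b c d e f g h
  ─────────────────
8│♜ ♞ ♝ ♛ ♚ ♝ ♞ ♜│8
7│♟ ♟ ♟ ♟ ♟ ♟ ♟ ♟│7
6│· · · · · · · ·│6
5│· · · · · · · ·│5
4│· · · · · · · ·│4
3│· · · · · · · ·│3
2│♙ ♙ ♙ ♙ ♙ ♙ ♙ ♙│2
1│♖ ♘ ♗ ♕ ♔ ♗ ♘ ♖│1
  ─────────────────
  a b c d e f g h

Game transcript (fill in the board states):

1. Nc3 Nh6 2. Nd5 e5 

  a b c d e f g h
  ─────────────────
8│♜ ♞ ♝ ♛ ♚ ♝ · ♜│8
7│♟ ♟ ♟ ♟ · ♟ ♟ ♟│7
6│· · · · · · · ♞│6
5│· · · ♘ ♟ · · ·│5
4│· · · · · · · ·│4
3│· · · · · · · ·│3
2│♙ ♙ ♙ ♙ ♙ ♙ ♙ ♙│2
1│♖ · ♗ ♕ ♔ ♗ ♘ ♖│1
  ─────────────────
  a b c d e f g h

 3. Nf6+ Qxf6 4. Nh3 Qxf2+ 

  a b c d e f g h
  ─────────────────
8│♜ ♞ ♝ · ♚ ♝ · ♜│8
7│♟ ♟ ♟ ♟ · ♟ ♟ ♟│7
6│· · · · · · · ♞│6
5│· · · · ♟ · · ·│5
4│· · · · · · · ·│4
3│· · · · · · · ♘│3
2│♙ ♙ ♙ ♙ ♙ ♛ ♙ ♙│2
1│♖ · ♗ ♕ ♔ ♗ · ♖│1
  ─────────────────
  a b c d e f g h

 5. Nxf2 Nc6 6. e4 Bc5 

  a b c d e f g h
  ─────────────────
8│♜ · ♝ · ♚ · · ♜│8
7│♟ ♟ ♟ ♟ · ♟ ♟ ♟│7
6│· · ♞ · · · · ♞│6
5│· · ♝ · ♟ · · ·│5
4│· · · · ♙ · · ·│4
3│· · · · · · · ·│3
2│♙ ♙ ♙ ♙ · ♘ ♙ ♙│2
1│♖ · ♗ ♕ ♔ ♗ · ♖│1
  ─────────────────
  a b c d e f g h

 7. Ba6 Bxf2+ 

  a b c d e f g h
  ─────────────────
8│♜ · ♝ · ♚ · · ♜│8
7│♟ ♟ ♟ ♟ · ♟ ♟ ♟│7
6│♗ · ♞ · · · · ♞│6
5│· · · · ♟ · · ·│5
4│· · · · ♙ · · ·│4
3│· · · · · · · ·│3
2│♙ ♙ ♙ ♙ · ♝ ♙ ♙│2
1│♖ · ♗ ♕ ♔ · · ♖│1
  ─────────────────
  a b c d e f g h


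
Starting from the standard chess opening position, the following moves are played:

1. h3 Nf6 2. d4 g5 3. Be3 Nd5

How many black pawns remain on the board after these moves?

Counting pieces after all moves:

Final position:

  a b c d e f g h
  ─────────────────
8│♜ ♞ ♝ ♛ ♚ ♝ · ♜│8
7│♟ ♟ ♟ ♟ ♟ ♟ · ♟│7
6│· · · · · · · ·│6
5│· · · ♞ · · ♟ ·│5
4│· · · ♙ · · · ·│4
3│· · · · ♗ · · ♙│3
2│♙ ♙ ♙ · ♙ ♙ ♙ ·│2
1│♖ ♘ · ♕ ♔ ♗ ♘ ♖│1
  ─────────────────
  a b c d e f g h


8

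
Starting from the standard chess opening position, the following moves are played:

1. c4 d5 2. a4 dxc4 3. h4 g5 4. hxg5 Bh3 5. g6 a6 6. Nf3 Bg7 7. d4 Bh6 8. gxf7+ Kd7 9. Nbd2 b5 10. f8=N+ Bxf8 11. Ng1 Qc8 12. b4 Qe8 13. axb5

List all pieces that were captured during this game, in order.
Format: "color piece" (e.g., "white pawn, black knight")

Tracking captures:
  dxc4: captured white pawn
  hxg5: captured black pawn
  gxf7+: captured black pawn
  Bxf8: captured white knight
  axb5: captured black pawn

white pawn, black pawn, black pawn, white knight, black pawn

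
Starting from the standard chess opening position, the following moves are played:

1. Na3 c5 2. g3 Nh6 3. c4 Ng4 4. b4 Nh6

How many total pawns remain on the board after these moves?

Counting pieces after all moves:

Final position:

  a b c d e f g h
  ─────────────────
8│♜ ♞ ♝ ♛ ♚ ♝ · ♜│8
7│♟ ♟ · ♟ ♟ ♟ ♟ ♟│7
6│· · · · · · · ♞│6
5│· · ♟ · · · · ·│5
4│· ♙ ♙ · · · · ·│4
3│♘ · · · · · ♙ ·│3
2│♙ · · ♙ ♙ ♙ · ♙│2
1│♖ · ♗ ♕ ♔ ♗ ♘ ♖│1
  ─────────────────
  a b c d e f g h


16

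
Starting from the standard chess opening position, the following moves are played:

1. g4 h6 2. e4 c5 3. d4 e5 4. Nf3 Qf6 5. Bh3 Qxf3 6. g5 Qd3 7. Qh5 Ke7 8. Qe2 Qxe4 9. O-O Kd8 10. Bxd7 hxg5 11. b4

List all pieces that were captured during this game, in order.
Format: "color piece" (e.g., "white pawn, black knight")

Tracking captures:
  Qxf3: captured white knight
  Qxe4: captured white pawn
  Bxd7: captured black pawn
  hxg5: captured white pawn

white knight, white pawn, black pawn, white pawn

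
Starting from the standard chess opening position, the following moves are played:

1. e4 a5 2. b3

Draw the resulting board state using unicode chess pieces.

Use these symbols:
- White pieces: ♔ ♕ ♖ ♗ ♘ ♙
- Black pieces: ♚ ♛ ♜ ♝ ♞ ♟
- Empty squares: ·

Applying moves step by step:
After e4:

♜ ♞ ♝ ♛ ♚ ♝ ♞ ♜
♟ ♟ ♟ ♟ ♟ ♟ ♟ ♟
· · · · · · · ·
· · · · · · · ·
· · · · ♙ · · ·
· · · · · · · ·
♙ ♙ ♙ ♙ · ♙ ♙ ♙
♖ ♘ ♗ ♕ ♔ ♗ ♘ ♖


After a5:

♜ ♞ ♝ ♛ ♚ ♝ ♞ ♜
· ♟ ♟ ♟ ♟ ♟ ♟ ♟
· · · · · · · ·
♟ · · · · · · ·
· · · · ♙ · · ·
· · · · · · · ·
♙ ♙ ♙ ♙ · ♙ ♙ ♙
♖ ♘ ♗ ♕ ♔ ♗ ♘ ♖


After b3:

♜ ♞ ♝ ♛ ♚ ♝ ♞ ♜
· ♟ ♟ ♟ ♟ ♟ ♟ ♟
· · · · · · · ·
♟ · · · · · · ·
· · · · ♙ · · ·
· ♙ · · · · · ·
♙ · ♙ ♙ · ♙ ♙ ♙
♖ ♘ ♗ ♕ ♔ ♗ ♘ ♖



  a b c d e f g h
  ─────────────────
8│♜ ♞ ♝ ♛ ♚ ♝ ♞ ♜│8
7│· ♟ ♟ ♟ ♟ ♟ ♟ ♟│7
6│· · · · · · · ·│6
5│♟ · · · · · · ·│5
4│· · · · ♙ · · ·│4
3│· ♙ · · · · · ·│3
2│♙ · ♙ ♙ · ♙ ♙ ♙│2
1│♖ ♘ ♗ ♕ ♔ ♗ ♘ ♖│1
  ─────────────────
  a b c d e f g h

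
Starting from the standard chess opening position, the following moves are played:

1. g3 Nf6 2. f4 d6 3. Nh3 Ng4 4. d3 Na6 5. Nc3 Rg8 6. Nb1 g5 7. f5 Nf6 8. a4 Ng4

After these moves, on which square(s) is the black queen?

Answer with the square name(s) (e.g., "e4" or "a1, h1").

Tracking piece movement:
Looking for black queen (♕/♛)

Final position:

  a b c d e f g h
  ─────────────────
8│♜ · ♝ ♛ ♚ ♝ ♜ ·│8
7│♟ ♟ ♟ · ♟ ♟ · ♟│7
6│♞ · · ♟ · · · ·│6
5│· · · · · ♙ ♟ ·│5
4│♙ · · · · · ♞ ·│4
3│· · · ♙ · · ♙ ♘│3
2│· ♙ ♙ · ♙ · · ♙│2
1│♖ ♘ ♗ ♕ ♔ ♗ · ♖│1
  ─────────────────
  a b c d e f g h


d8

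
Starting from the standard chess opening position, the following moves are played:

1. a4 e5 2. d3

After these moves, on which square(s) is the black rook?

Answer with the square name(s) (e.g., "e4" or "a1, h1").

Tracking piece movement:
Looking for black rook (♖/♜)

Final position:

  a b c d e f g h
  ─────────────────
8│♜ ♞ ♝ ♛ ♚ ♝ ♞ ♜│8
7│♟ ♟ ♟ ♟ · ♟ ♟ ♟│7
6│· · · · · · · ·│6
5│· · · · ♟ · · ·│5
4│♙ · · · · · · ·│4
3│· · · ♙ · · · ·│3
2│· ♙ ♙ · ♙ ♙ ♙ ♙│2
1│♖ ♘ ♗ ♕ ♔ ♗ ♘ ♖│1
  ─────────────────
  a b c d e f g h


a8, h8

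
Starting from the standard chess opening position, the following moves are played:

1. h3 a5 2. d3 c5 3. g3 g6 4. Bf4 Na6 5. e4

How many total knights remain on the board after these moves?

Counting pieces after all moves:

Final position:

  a b c d e f g h
  ─────────────────
8│♜ · ♝ ♛ ♚ ♝ ♞ ♜│8
7│· ♟ · ♟ ♟ ♟ · ♟│7
6│♞ · · · · · ♟ ·│6
5│♟ · ♟ · · · · ·│5
4│· · · · ♙ ♗ · ·│4
3│· · · ♙ · · ♙ ♙│3
2│♙ ♙ ♙ · · ♙ · ·│2
1│♖ ♘ · ♕ ♔ ♗ ♘ ♖│1
  ─────────────────
  a b c d e f g h


4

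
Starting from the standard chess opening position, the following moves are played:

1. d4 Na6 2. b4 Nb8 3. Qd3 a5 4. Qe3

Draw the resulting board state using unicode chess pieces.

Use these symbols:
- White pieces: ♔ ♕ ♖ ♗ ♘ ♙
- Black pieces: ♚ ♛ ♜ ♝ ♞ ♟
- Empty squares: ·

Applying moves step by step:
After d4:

♜ ♞ ♝ ♛ ♚ ♝ ♞ ♜
♟ ♟ ♟ ♟ ♟ ♟ ♟ ♟
· · · · · · · ·
· · · · · · · ·
· · · ♙ · · · ·
· · · · · · · ·
♙ ♙ ♙ · ♙ ♙ ♙ ♙
♖ ♘ ♗ ♕ ♔ ♗ ♘ ♖


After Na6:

♜ · ♝ ♛ ♚ ♝ ♞ ♜
♟ ♟ ♟ ♟ ♟ ♟ ♟ ♟
♞ · · · · · · ·
· · · · · · · ·
· · · ♙ · · · ·
· · · · · · · ·
♙ ♙ ♙ · ♙ ♙ ♙ ♙
♖ ♘ ♗ ♕ ♔ ♗ ♘ ♖


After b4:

♜ · ♝ ♛ ♚ ♝ ♞ ♜
♟ ♟ ♟ ♟ ♟ ♟ ♟ ♟
♞ · · · · · · ·
· · · · · · · ·
· ♙ · ♙ · · · ·
· · · · · · · ·
♙ · ♙ · ♙ ♙ ♙ ♙
♖ ♘ ♗ ♕ ♔ ♗ ♘ ♖


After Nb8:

♜ ♞ ♝ ♛ ♚ ♝ ♞ ♜
♟ ♟ ♟ ♟ ♟ ♟ ♟ ♟
· · · · · · · ·
· · · · · · · ·
· ♙ · ♙ · · · ·
· · · · · · · ·
♙ · ♙ · ♙ ♙ ♙ ♙
♖ ♘ ♗ ♕ ♔ ♗ ♘ ♖


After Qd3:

♜ ♞ ♝ ♛ ♚ ♝ ♞ ♜
♟ ♟ ♟ ♟ ♟ ♟ ♟ ♟
· · · · · · · ·
· · · · · · · ·
· ♙ · ♙ · · · ·
· · · ♕ · · · ·
♙ · ♙ · ♙ ♙ ♙ ♙
♖ ♘ ♗ · ♔ ♗ ♘ ♖


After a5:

♜ ♞ ♝ ♛ ♚ ♝ ♞ ♜
· ♟ ♟ ♟ ♟ ♟ ♟ ♟
· · · · · · · ·
♟ · · · · · · ·
· ♙ · ♙ · · · ·
· · · ♕ · · · ·
♙ · ♙ · ♙ ♙ ♙ ♙
♖ ♘ ♗ · ♔ ♗ ♘ ♖


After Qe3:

♜ ♞ ♝ ♛ ♚ ♝ ♞ ♜
· ♟ ♟ ♟ ♟ ♟ ♟ ♟
· · · · · · · ·
♟ · · · · · · ·
· ♙ · ♙ · · · ·
· · · · ♕ · · ·
♙ · ♙ · ♙ ♙ ♙ ♙
♖ ♘ ♗ · ♔ ♗ ♘ ♖



  a b c d e f g h
  ─────────────────
8│♜ ♞ ♝ ♛ ♚ ♝ ♞ ♜│8
7│· ♟ ♟ ♟ ♟ ♟ ♟ ♟│7
6│· · · · · · · ·│6
5│♟ · · · · · · ·│5
4│· ♙ · ♙ · · · ·│4
3│· · · · ♕ · · ·│3
2│♙ · ♙ · ♙ ♙ ♙ ♙│2
1│♖ ♘ ♗ · ♔ ♗ ♘ ♖│1
  ─────────────────
  a b c d e f g h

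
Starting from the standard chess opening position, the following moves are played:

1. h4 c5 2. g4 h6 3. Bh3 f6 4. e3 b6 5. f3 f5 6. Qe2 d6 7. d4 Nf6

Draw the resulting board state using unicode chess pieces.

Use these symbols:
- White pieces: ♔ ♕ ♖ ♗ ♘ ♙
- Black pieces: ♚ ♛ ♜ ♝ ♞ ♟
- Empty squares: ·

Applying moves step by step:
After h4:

♜ ♞ ♝ ♛ ♚ ♝ ♞ ♜
♟ ♟ ♟ ♟ ♟ ♟ ♟ ♟
· · · · · · · ·
· · · · · · · ·
· · · · · · · ♙
· · · · · · · ·
♙ ♙ ♙ ♙ ♙ ♙ ♙ ·
♖ ♘ ♗ ♕ ♔ ♗ ♘ ♖


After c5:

♜ ♞ ♝ ♛ ♚ ♝ ♞ ♜
♟ ♟ · ♟ ♟ ♟ ♟ ♟
· · · · · · · ·
· · ♟ · · · · ·
· · · · · · · ♙
· · · · · · · ·
♙ ♙ ♙ ♙ ♙ ♙ ♙ ·
♖ ♘ ♗ ♕ ♔ ♗ ♘ ♖


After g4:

♜ ♞ ♝ ♛ ♚ ♝ ♞ ♜
♟ ♟ · ♟ ♟ ♟ ♟ ♟
· · · · · · · ·
· · ♟ · · · · ·
· · · · · · ♙ ♙
· · · · · · · ·
♙ ♙ ♙ ♙ ♙ ♙ · ·
♖ ♘ ♗ ♕ ♔ ♗ ♘ ♖


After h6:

♜ ♞ ♝ ♛ ♚ ♝ ♞ ♜
♟ ♟ · ♟ ♟ ♟ ♟ ·
· · · · · · · ♟
· · ♟ · · · · ·
· · · · · · ♙ ♙
· · · · · · · ·
♙ ♙ ♙ ♙ ♙ ♙ · ·
♖ ♘ ♗ ♕ ♔ ♗ ♘ ♖


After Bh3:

♜ ♞ ♝ ♛ ♚ ♝ ♞ ♜
♟ ♟ · ♟ ♟ ♟ ♟ ·
· · · · · · · ♟
· · ♟ · · · · ·
· · · · · · ♙ ♙
· · · · · · · ♗
♙ ♙ ♙ ♙ ♙ ♙ · ·
♖ ♘ ♗ ♕ ♔ · ♘ ♖


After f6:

♜ ♞ ♝ ♛ ♚ ♝ ♞ ♜
♟ ♟ · ♟ ♟ · ♟ ·
· · · · · ♟ · ♟
· · ♟ · · · · ·
· · · · · · ♙ ♙
· · · · · · · ♗
♙ ♙ ♙ ♙ ♙ ♙ · ·
♖ ♘ ♗ ♕ ♔ · ♘ ♖


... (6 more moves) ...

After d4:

♜ ♞ ♝ ♛ ♚ ♝ ♞ ♜
♟ · · · ♟ · ♟ ·
· ♟ · ♟ · · · ♟
· · ♟ · · ♟ · ·
· · · ♙ · · ♙ ♙
· · · · ♙ ♙ · ♗
♙ ♙ ♙ · ♕ · · ·
♖ ♘ ♗ · ♔ · ♘ ♖


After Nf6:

♜ ♞ ♝ ♛ ♚ ♝ · ♜
♟ · · · ♟ · ♟ ·
· ♟ · ♟ · ♞ · ♟
· · ♟ · · ♟ · ·
· · · ♙ · · ♙ ♙
· · · · ♙ ♙ · ♗
♙ ♙ ♙ · ♕ · · ·
♖ ♘ ♗ · ♔ · ♘ ♖



  a b c d e f g h
  ─────────────────
8│♜ ♞ ♝ ♛ ♚ ♝ · ♜│8
7│♟ · · · ♟ · ♟ ·│7
6│· ♟ · ♟ · ♞ · ♟│6
5│· · ♟ · · ♟ · ·│5
4│· · · ♙ · · ♙ ♙│4
3│· · · · ♙ ♙ · ♗│3
2│♙ ♙ ♙ · ♕ · · ·│2
1│♖ ♘ ♗ · ♔ · ♘ ♖│1
  ─────────────────
  a b c d e f g h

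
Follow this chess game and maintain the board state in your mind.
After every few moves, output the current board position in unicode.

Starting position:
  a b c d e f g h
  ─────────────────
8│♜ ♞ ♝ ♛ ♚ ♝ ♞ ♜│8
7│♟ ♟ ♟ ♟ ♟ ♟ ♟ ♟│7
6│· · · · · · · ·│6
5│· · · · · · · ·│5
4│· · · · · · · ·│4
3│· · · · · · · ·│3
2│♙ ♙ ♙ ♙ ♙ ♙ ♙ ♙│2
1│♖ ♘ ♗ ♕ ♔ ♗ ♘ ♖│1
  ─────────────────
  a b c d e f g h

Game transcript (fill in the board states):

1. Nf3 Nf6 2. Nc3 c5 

  a b c d e f g h
  ─────────────────
8│♜ ♞ ♝ ♛ ♚ ♝ · ♜│8
7│♟ ♟ · ♟ ♟ ♟ ♟ ♟│7
6│· · · · · ♞ · ·│6
5│· · ♟ · · · · ·│5
4│· · · · · · · ·│4
3│· · ♘ · · ♘ · ·│3
2│♙ ♙ ♙ ♙ ♙ ♙ ♙ ♙│2
1│♖ · ♗ ♕ ♔ ♗ · ♖│1
  ─────────────────
  a b c d e f g h

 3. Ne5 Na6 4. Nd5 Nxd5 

  a b c d e f g h
  ─────────────────
8│♜ · ♝ ♛ ♚ ♝ · ♜│8
7│♟ ♟ · ♟ ♟ ♟ ♟ ♟│7
6│♞ · · · · · · ·│6
5│· · ♟ ♞ ♘ · · ·│5
4│· · · · · · · ·│4
3│· · · · · · · ·│3
2│♙ ♙ ♙ ♙ ♙ ♙ ♙ ♙│2
1│♖ · ♗ ♕ ♔ ♗ · ♖│1
  ─────────────────
  a b c d e f g h

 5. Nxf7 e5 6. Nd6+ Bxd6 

  a b c d e f g h
  ─────────────────
8│♜ · ♝ ♛ ♚ · · ♜│8
7│♟ ♟ · ♟ · · ♟ ♟│7
6│♞ · · ♝ · · · ·│6
5│· · ♟ ♞ ♟ · · ·│5
4│· · · · · · · ·│4
3│· · · · · · · ·│3
2│♙ ♙ ♙ ♙ ♙ ♙ ♙ ♙│2
1│♖ · ♗ ♕ ♔ ♗ · ♖│1
  ─────────────────
  a b c d e f g h

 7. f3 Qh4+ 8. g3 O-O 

  a b c d e f g h
  ─────────────────
8│♜ · ♝ · · ♜ ♚ ·│8
7│♟ ♟ · ♟ · · ♟ ♟│7
6│♞ · · ♝ · · · ·│6
5│· · ♟ ♞ ♟ · · ·│5
4│· · · · · · · ♛│4
3│· · · · · ♙ ♙ ·│3
2│♙ ♙ ♙ ♙ ♙ · · ♙│2
1│♖ · ♗ ♕ ♔ ♗ · ♖│1
  ─────────────────
  a b c d e f g h

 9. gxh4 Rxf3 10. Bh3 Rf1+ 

  a b c d e f g h
  ─────────────────
8│♜ · ♝ · · · ♚ ·│8
7│♟ ♟ · ♟ · · ♟ ♟│7
6│♞ · · ♝ · · · ·│6
5│· · ♟ ♞ ♟ · · ·│5
4│· · · · · · · ♙│4
3│· · · · · · · ♗│3
2│♙ ♙ ♙ ♙ ♙ · · ♙│2
1│♖ · ♗ ♕ ♔ ♜ · ♖│1
  ─────────────────
  a b c d e f g h



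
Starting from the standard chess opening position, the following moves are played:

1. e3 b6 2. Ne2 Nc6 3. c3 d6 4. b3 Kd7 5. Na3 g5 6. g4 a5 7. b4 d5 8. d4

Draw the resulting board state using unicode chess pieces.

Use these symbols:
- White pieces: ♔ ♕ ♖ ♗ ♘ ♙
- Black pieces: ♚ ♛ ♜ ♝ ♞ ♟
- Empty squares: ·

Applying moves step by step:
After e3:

♜ ♞ ♝ ♛ ♚ ♝ ♞ ♜
♟ ♟ ♟ ♟ ♟ ♟ ♟ ♟
· · · · · · · ·
· · · · · · · ·
· · · · · · · ·
· · · · ♙ · · ·
♙ ♙ ♙ ♙ · ♙ ♙ ♙
♖ ♘ ♗ ♕ ♔ ♗ ♘ ♖


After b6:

♜ ♞ ♝ ♛ ♚ ♝ ♞ ♜
♟ · ♟ ♟ ♟ ♟ ♟ ♟
· ♟ · · · · · ·
· · · · · · · ·
· · · · · · · ·
· · · · ♙ · · ·
♙ ♙ ♙ ♙ · ♙ ♙ ♙
♖ ♘ ♗ ♕ ♔ ♗ ♘ ♖


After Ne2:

♜ ♞ ♝ ♛ ♚ ♝ ♞ ♜
♟ · ♟ ♟ ♟ ♟ ♟ ♟
· ♟ · · · · · ·
· · · · · · · ·
· · · · · · · ·
· · · · ♙ · · ·
♙ ♙ ♙ ♙ ♘ ♙ ♙ ♙
♖ ♘ ♗ ♕ ♔ ♗ · ♖


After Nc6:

♜ · ♝ ♛ ♚ ♝ ♞ ♜
♟ · ♟ ♟ ♟ ♟ ♟ ♟
· ♟ ♞ · · · · ·
· · · · · · · ·
· · · · · · · ·
· · · · ♙ · · ·
♙ ♙ ♙ ♙ ♘ ♙ ♙ ♙
♖ ♘ ♗ ♕ ♔ ♗ · ♖


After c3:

♜ · ♝ ♛ ♚ ♝ ♞ ♜
♟ · ♟ ♟ ♟ ♟ ♟ ♟
· ♟ ♞ · · · · ·
· · · · · · · ·
· · · · · · · ·
· · ♙ · ♙ · · ·
♙ ♙ · ♙ ♘ ♙ ♙ ♙
♖ ♘ ♗ ♕ ♔ ♗ · ♖


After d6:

♜ · ♝ ♛ ♚ ♝ ♞ ♜
♟ · ♟ · ♟ ♟ ♟ ♟
· ♟ ♞ ♟ · · · ·
· · · · · · · ·
· · · · · · · ·
· · ♙ · ♙ · · ·
♙ ♙ · ♙ ♘ ♙ ♙ ♙
♖ ♘ ♗ ♕ ♔ ♗ · ♖


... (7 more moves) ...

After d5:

♜ · ♝ ♛ · ♝ ♞ ♜
· · ♟ ♚ ♟ ♟ · ♟
· ♟ ♞ · · · · ·
♟ · · ♟ · · ♟ ·
· ♙ · · · · ♙ ·
♘ · ♙ · ♙ · · ·
♙ · · ♙ ♘ ♙ · ♙
♖ · ♗ ♕ ♔ ♗ · ♖


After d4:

♜ · ♝ ♛ · ♝ ♞ ♜
· · ♟ ♚ ♟ ♟ · ♟
· ♟ ♞ · · · · ·
♟ · · ♟ · · ♟ ·
· ♙ · ♙ · · ♙ ·
♘ · ♙ · ♙ · · ·
♙ · · · ♘ ♙ · ♙
♖ · ♗ ♕ ♔ ♗ · ♖



  a b c d e f g h
  ─────────────────
8│♜ · ♝ ♛ · ♝ ♞ ♜│8
7│· · ♟ ♚ ♟ ♟ · ♟│7
6│· ♟ ♞ · · · · ·│6
5│♟ · · ♟ · · ♟ ·│5
4│· ♙ · ♙ · · ♙ ·│4
3│♘ · ♙ · ♙ · · ·│3
2│♙ · · · ♘ ♙ · ♙│2
1│♖ · ♗ ♕ ♔ ♗ · ♖│1
  ─────────────────
  a b c d e f g h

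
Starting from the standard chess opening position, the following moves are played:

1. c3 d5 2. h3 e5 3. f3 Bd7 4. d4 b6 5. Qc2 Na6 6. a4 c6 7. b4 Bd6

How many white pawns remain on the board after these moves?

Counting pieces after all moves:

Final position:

  a b c d e f g h
  ─────────────────
8│♜ · · ♛ ♚ · ♞ ♜│8
7│♟ · · ♝ · ♟ ♟ ♟│7
6│♞ ♟ ♟ ♝ · · · ·│6
5│· · · ♟ ♟ · · ·│5
4│♙ ♙ · ♙ · · · ·│4
3│· · ♙ · · ♙ · ♙│3
2│· · ♕ · ♙ · ♙ ·│2
1│♖ ♘ ♗ · ♔ ♗ ♘ ♖│1
  ─────────────────
  a b c d e f g h


8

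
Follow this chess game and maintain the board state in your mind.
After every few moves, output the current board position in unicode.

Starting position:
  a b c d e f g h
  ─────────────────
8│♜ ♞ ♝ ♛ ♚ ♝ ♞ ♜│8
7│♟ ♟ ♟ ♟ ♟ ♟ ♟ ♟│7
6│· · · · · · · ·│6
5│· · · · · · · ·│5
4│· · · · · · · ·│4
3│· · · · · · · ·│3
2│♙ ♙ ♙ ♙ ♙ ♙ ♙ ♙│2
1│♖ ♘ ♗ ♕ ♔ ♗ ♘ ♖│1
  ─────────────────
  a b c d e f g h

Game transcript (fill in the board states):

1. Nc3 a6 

  a b c d e f g h
  ─────────────────
8│♜ ♞ ♝ ♛ ♚ ♝ ♞ ♜│8
7│· ♟ ♟ ♟ ♟ ♟ ♟ ♟│7
6│♟ · · · · · · ·│6
5│· · · · · · · ·│5
4│· · · · · · · ·│4
3│· · ♘ · · · · ·│3
2│♙ ♙ ♙ ♙ ♙ ♙ ♙ ♙│2
1│♖ · ♗ ♕ ♔ ♗ ♘ ♖│1
  ─────────────────
  a b c d e f g h

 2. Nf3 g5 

  a b c d e f g h
  ─────────────────
8│♜ ♞ ♝ ♛ ♚ ♝ ♞ ♜│8
7│· ♟ ♟ ♟ ♟ ♟ · ♟│7
6│♟ · · · · · · ·│6
5│· · · · · · ♟ ·│5
4│· · · · · · · ·│4
3│· · ♘ · · ♘ · ·│3
2│♙ ♙ ♙ ♙ ♙ ♙ ♙ ♙│2
1│♖ · ♗ ♕ ♔ ♗ · ♖│1
  ─────────────────
  a b c d e f g h

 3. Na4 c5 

  a b c d e f g h
  ─────────────────
8│♜ ♞ ♝ ♛ ♚ ♝ ♞ ♜│8
7│· ♟ · ♟ ♟ ♟ · ♟│7
6│♟ · · · · · · ·│6
5│· · ♟ · · · ♟ ·│5
4│♘ · · · · · · ·│4
3│· · · · · ♘ · ·│3
2│♙ ♙ ♙ ♙ ♙ ♙ ♙ ♙│2
1│♖ · ♗ ♕ ♔ ♗ · ♖│1
  ─────────────────
  a b c d e f g h

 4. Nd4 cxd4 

  a b c d e f g h
  ─────────────────
8│♜ ♞ ♝ ♛ ♚ ♝ ♞ ♜│8
7│· ♟ · ♟ ♟ ♟ · ♟│7
6│♟ · · · · · · ·│6
5│· · · · · · ♟ ·│5
4│♘ · · ♟ · · · ·│4
3│· · · · · · · ·│3
2│♙ ♙ ♙ ♙ ♙ ♙ ♙ ♙│2
1│♖ · ♗ ♕ ♔ ♗ · ♖│1
  ─────────────────
  a b c d e f g h

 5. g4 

  a b c d e f g h
  ─────────────────
8│♜ ♞ ♝ ♛ ♚ ♝ ♞ ♜│8
7│· ♟ · ♟ ♟ ♟ · ♟│7
6│♟ · · · · · · ·│6
5│· · · · · · ♟ ·│5
4│♘ · · ♟ · · ♙ ·│4
3│· · · · · · · ·│3
2│♙ ♙ ♙ ♙ ♙ ♙ · ♙│2
1│♖ · ♗ ♕ ♔ ♗ · ♖│1
  ─────────────────
  a b c d e f g h


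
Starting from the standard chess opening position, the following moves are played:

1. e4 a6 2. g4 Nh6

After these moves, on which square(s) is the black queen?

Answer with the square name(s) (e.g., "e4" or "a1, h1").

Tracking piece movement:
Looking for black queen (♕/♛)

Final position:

  a b c d e f g h
  ─────────────────
8│♜ ♞ ♝ ♛ ♚ ♝ · ♜│8
7│· ♟ ♟ ♟ ♟ ♟ ♟ ♟│7
6│♟ · · · · · · ♞│6
5│· · · · · · · ·│5
4│· · · · ♙ · ♙ ·│4
3│· · · · · · · ·│3
2│♙ ♙ ♙ ♙ · ♙ · ♙│2
1│♖ ♘ ♗ ♕ ♔ ♗ ♘ ♖│1
  ─────────────────
  a b c d e f g h


d8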